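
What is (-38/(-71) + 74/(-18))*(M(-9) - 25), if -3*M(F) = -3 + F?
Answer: 15995/213 ≈ 75.094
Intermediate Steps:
M(F) = 1 - F/3 (M(F) = -(-3 + F)/3 = 1 - F/3)
(-38/(-71) + 74/(-18))*(M(-9) - 25) = (-38/(-71) + 74/(-18))*((1 - 1/3*(-9)) - 25) = (-38*(-1/71) + 74*(-1/18))*((1 + 3) - 25) = (38/71 - 37/9)*(4 - 25) = -2285/639*(-21) = 15995/213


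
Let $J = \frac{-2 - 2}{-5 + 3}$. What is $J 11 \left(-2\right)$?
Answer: $-44$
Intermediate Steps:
$J = 2$ ($J = - \frac{4}{-2} = \left(-4\right) \left(- \frac{1}{2}\right) = 2$)
$J 11 \left(-2\right) = 2 \cdot 11 \left(-2\right) = 22 \left(-2\right) = -44$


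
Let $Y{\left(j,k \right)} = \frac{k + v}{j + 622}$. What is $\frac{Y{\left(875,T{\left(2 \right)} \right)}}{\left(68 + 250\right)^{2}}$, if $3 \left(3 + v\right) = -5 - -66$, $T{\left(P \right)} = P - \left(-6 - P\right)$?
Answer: $\frac{41}{227073942} \approx 1.8056 \cdot 10^{-7}$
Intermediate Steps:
$T{\left(P \right)} = 6 + 2 P$ ($T{\left(P \right)} = P + \left(6 + P\right) = 6 + 2 P$)
$v = \frac{52}{3}$ ($v = -3 + \frac{-5 - -66}{3} = -3 + \frac{-5 + 66}{3} = -3 + \frac{1}{3} \cdot 61 = -3 + \frac{61}{3} = \frac{52}{3} \approx 17.333$)
$Y{\left(j,k \right)} = \frac{\frac{52}{3} + k}{622 + j}$ ($Y{\left(j,k \right)} = \frac{k + \frac{52}{3}}{j + 622} = \frac{\frac{52}{3} + k}{622 + j}$)
$\frac{Y{\left(875,T{\left(2 \right)} \right)}}{\left(68 + 250\right)^{2}} = \frac{\frac{1}{622 + 875} \left(\frac{52}{3} + \left(6 + 2 \cdot 2\right)\right)}{\left(68 + 250\right)^{2}} = \frac{\frac{1}{1497} \left(\frac{52}{3} + \left(6 + 4\right)\right)}{318^{2}} = \frac{\frac{1}{1497} \left(\frac{52}{3} + 10\right)}{101124} = \frac{1}{1497} \cdot \frac{82}{3} \cdot \frac{1}{101124} = \frac{82}{4491} \cdot \frac{1}{101124} = \frac{41}{227073942}$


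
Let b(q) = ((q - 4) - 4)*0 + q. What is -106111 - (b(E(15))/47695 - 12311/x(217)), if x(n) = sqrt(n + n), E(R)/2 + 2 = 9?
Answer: -5060964159/47695 + 12311*sqrt(434)/434 ≈ -1.0552e+5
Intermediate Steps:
E(R) = 14 (E(R) = -4 + 2*9 = -4 + 18 = 14)
x(n) = sqrt(2)*sqrt(n) (x(n) = sqrt(2*n) = sqrt(2)*sqrt(n))
b(q) = q (b(q) = ((-4 + q) - 4)*0 + q = (-8 + q)*0 + q = 0 + q = q)
-106111 - (b(E(15))/47695 - 12311/x(217)) = -106111 - (14/47695 - 12311*sqrt(434)/434) = -106111 + (-14/47695 + 12311*sqrt(434)/434) = -5060964159/47695 + 12311*sqrt(434)/434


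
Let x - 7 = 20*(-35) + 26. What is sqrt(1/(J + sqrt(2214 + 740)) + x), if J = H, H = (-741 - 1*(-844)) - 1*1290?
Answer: sqrt(-791730 + 667*sqrt(2954))/sqrt(1187 - sqrt(2954)) ≈ 25.826*I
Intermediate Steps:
x = -667 (x = 7 + (20*(-35) + 26) = 7 + (-700 + 26) = 7 - 674 = -667)
H = -1187 (H = (-741 + 844) - 1290 = 103 - 1290 = -1187)
J = -1187
sqrt(1/(J + sqrt(2214 + 740)) + x) = sqrt(1/(-1187 + sqrt(2214 + 740)) - 667) = sqrt(1/(-1187 + sqrt(2954)) - 667) = sqrt(-667 + 1/(-1187 + sqrt(2954)))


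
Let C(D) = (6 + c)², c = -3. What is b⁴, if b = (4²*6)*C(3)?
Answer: 557256278016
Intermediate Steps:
C(D) = 9 (C(D) = (6 - 3)² = 3² = 9)
b = 864 (b = (4²*6)*9 = (16*6)*9 = 96*9 = 864)
b⁴ = 864⁴ = 557256278016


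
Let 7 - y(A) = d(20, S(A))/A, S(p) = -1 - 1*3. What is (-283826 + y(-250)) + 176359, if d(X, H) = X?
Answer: -2686498/25 ≈ -1.0746e+5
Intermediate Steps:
S(p) = -4 (S(p) = -1 - 3 = -4)
y(A) = 7 - 20/A
(-283826 + y(-250)) + 176359 = (-283826 + (7 - 20/(-250))) + 176359 = (-283826 + (7 - 20*(-1/250))) + 176359 = (-283826 + (7 + 2/25)) + 176359 = (-283826 + 177/25) + 176359 = -7095473/25 + 176359 = -2686498/25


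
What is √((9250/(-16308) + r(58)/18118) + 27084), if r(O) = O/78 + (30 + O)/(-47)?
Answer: √1532447348647351411789098/7522131591 ≈ 164.57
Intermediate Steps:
r(O) = -30/47 - 31*O/3666 (r(O) = O*(1/78) + (30 + O)*(-1/47) = O/78 + (-30/47 - O/47) = -30/47 - 31*O/3666)
√((9250/(-16308) + r(58)/18118) + 27084) = √((9250/(-16308) + (-30/47 - 31/3666*58)/18118) + 27084) = √((9250*(-1/16308) + (-30/47 - 899/1833)*(1/18118)) + 27084) = √((-4625/8154 - 2069/1833*1/18118) + 27084) = √((-4625/8154 - 2069/33210294) + 27084) = √(-12801206698/22566394773 + 27084) = √(611175434825234/22566394773) = √1532447348647351411789098/7522131591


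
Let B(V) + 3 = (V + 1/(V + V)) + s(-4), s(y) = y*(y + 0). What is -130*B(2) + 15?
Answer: -3935/2 ≈ -1967.5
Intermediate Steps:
s(y) = y**2 (s(y) = y*y = y**2)
B(V) = 13 + V + 1/(2*V) (B(V) = -3 + ((V + 1/(V + V)) + (-4)**2) = -3 + ((V + 1/(2*V)) + 16) = -3 + (16 + V + 1/(2*V)) = 13 + V + 1/(2*V))
-130*B(2) + 15 = -130*(13 + 2 + (1/2)/2) + 15 = -130*(13 + 2 + (1/2)*(1/2)) + 15 = -130*(13 + 2 + 1/4) + 15 = -130*61/4 + 15 = -3965/2 + 15 = -3935/2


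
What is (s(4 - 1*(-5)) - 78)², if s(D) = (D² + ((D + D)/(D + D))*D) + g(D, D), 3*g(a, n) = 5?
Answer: 1681/9 ≈ 186.78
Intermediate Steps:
g(a, n) = 5/3 (g(a, n) = (⅓)*5 = 5/3)
s(D) = 5/3 + D + D² (s(D) = (D² + ((D + D)/(D + D))*D) + 5/3 = (D² + ((2*D)/((2*D)))*D) + 5/3 = (D² + ((2*D)*(1/(2*D)))*D) + 5/3 = (D² + 1*D) + 5/3 = (D² + D) + 5/3 = (D + D²) + 5/3 = 5/3 + D + D²)
(s(4 - 1*(-5)) - 78)² = ((5/3 + (4 - 1*(-5)) + (4 - 1*(-5))²) - 78)² = ((5/3 + (4 + 5) + (4 + 5)²) - 78)² = ((5/3 + 9 + 9²) - 78)² = ((5/3 + 9 + 81) - 78)² = (275/3 - 78)² = (41/3)² = 1681/9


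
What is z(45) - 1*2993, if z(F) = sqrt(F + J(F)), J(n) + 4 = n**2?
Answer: -2993 + sqrt(2066) ≈ -2947.5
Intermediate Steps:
J(n) = -4 + n**2
z(F) = sqrt(-4 + F + F**2) (z(F) = sqrt(F + (-4 + F**2)) = sqrt(-4 + F + F**2))
z(45) - 1*2993 = sqrt(-4 + 45 + 45**2) - 1*2993 = sqrt(-4 + 45 + 2025) - 2993 = sqrt(2066) - 2993 = -2993 + sqrt(2066)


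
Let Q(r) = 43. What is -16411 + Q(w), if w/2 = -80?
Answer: -16368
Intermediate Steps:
w = -160 (w = 2*(-80) = -160)
-16411 + Q(w) = -16411 + 43 = -16368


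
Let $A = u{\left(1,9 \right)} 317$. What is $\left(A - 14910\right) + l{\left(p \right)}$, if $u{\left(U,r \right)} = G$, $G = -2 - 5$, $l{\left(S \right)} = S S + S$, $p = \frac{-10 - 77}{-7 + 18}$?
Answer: $- \frac{2065997}{121} \approx -17074.0$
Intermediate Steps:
$p = - \frac{87}{11} \approx -7.9091$
$l{\left(S \right)} = S + S^{2}$ ($l{\left(S \right)} = S^{2} + S = S + S^{2}$)
$G = -7$ ($G = -2 - 5 = -7$)
$u{\left(U,r \right)} = -7$
$A = -2219$ ($A = \left(-7\right) 317 = -2219$)
$\left(A - 14910\right) + l{\left(p \right)} = \left(-2219 - 14910\right) - \frac{87 \left(1 - \frac{87}{11}\right)}{11} = -17129 - - \frac{6612}{121} = -17129 + \frac{6612}{121} = - \frac{2065997}{121}$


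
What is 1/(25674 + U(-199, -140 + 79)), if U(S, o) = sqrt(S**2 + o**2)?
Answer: 12837/329555477 - sqrt(43322)/659110954 ≈ 3.8637e-5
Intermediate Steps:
1/(25674 + U(-199, -140 + 79)) = 1/(25674 + sqrt((-199)**2 + (-140 + 79)**2)) = 1/(25674 + sqrt(39601 + (-61)**2)) = 1/(25674 + sqrt(39601 + 3721)) = 1/(25674 + sqrt(43322))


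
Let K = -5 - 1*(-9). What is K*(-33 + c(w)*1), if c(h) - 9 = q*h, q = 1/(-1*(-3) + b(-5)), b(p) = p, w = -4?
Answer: -88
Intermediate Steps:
q = -1/2 (q = 1/(-1*(-3) - 5) = 1/(3 - 5) = 1/(-2) = -1/2 ≈ -0.50000)
K = 4 (K = -5 + 9 = 4)
c(h) = 9 - h/2
K*(-33 + c(w)*1) = 4*(-33 + (9 - 1/2*(-4))*1) = 4*(-33 + (9 + 2)*1) = 4*(-33 + 11*1) = 4*(-33 + 11) = 4*(-22) = -88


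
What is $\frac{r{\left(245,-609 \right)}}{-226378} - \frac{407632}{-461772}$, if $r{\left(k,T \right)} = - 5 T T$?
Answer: $\frac{237147805639}{26133755454} \approx 9.0744$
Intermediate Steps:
$r{\left(k,T \right)} = - 5 T^{2}$
$\frac{r{\left(245,-609 \right)}}{-226378} - \frac{407632}{-461772} = \frac{\left(-5\right) \left(-609\right)^{2}}{-226378} - \frac{407632}{-461772} = \left(-5\right) 370881 \left(- \frac{1}{226378}\right) - - \frac{101908}{115443} = \left(-1854405\right) \left(- \frac{1}{226378}\right) + \frac{101908}{115443} = \frac{1854405}{226378} + \frac{101908}{115443} = \frac{237147805639}{26133755454}$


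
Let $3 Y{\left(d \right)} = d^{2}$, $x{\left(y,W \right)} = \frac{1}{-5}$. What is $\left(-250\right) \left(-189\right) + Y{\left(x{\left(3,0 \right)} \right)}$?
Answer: $\frac{3543751}{75} \approx 47250.0$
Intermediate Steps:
$x{\left(y,W \right)} = - \frac{1}{5}$
$Y{\left(d \right)} = \frac{d^{2}}{3}$
$\left(-250\right) \left(-189\right) + Y{\left(x{\left(3,0 \right)} \right)} = \left(-250\right) \left(-189\right) + \frac{\left(- \frac{1}{5}\right)^{2}}{3} = 47250 + \frac{1}{3} \cdot \frac{1}{25} = 47250 + \frac{1}{75} = \frac{3543751}{75}$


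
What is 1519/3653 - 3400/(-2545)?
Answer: 3257211/1859377 ≈ 1.7518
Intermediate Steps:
1519/3653 - 3400/(-2545) = 1519*(1/3653) - 3400*(-1/2545) = 1519/3653 + 680/509 = 3257211/1859377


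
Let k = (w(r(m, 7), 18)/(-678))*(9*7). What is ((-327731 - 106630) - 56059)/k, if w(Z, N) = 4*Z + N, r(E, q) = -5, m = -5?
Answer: -7916780/3 ≈ -2.6389e+6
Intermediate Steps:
w(Z, N) = N + 4*Z
k = 21/113 (k = ((18 + 4*(-5))/(-678))*(9*7) = ((18 - 20)*(-1/678))*63 = -2*(-1/678)*63 = (1/339)*63 = 21/113 ≈ 0.18584)
((-327731 - 106630) - 56059)/k = ((-327731 - 106630) - 56059)/(21/113) = (-434361 - 56059)*(113/21) = -490420*113/21 = -7916780/3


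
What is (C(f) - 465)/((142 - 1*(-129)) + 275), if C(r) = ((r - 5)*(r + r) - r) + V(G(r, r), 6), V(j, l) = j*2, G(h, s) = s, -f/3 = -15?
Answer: 530/91 ≈ 5.8242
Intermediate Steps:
f = 45 (f = -3*(-15) = 45)
V(j, l) = 2*j
C(r) = r + 2*r*(-5 + r) (C(r) = ((r - 5)*(r + r) - r) + 2*r = ((-5 + r)*(2*r) - r) + 2*r = (2*r*(-5 + r) - r) + 2*r = (-r + 2*r*(-5 + r)) + 2*r = r + 2*r*(-5 + r))
(C(f) - 465)/((142 - 1*(-129)) + 275) = (45*(-9 + 2*45) - 465)/((142 - 1*(-129)) + 275) = (45*(-9 + 90) - 465)/((142 + 129) + 275) = (45*81 - 465)/(271 + 275) = (3645 - 465)/546 = 3180*(1/546) = 530/91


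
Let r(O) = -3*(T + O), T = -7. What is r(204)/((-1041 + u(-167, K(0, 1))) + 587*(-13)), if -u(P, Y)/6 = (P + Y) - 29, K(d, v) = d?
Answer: 591/7496 ≈ 0.078842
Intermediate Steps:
u(P, Y) = 174 - 6*P - 6*Y (u(P, Y) = -6*((P + Y) - 29) = -6*(-29 + P + Y) = 174 - 6*P - 6*Y)
r(O) = 21 - 3*O (r(O) = -3*(-7 + O) = 21 - 3*O)
r(204)/((-1041 + u(-167, K(0, 1))) + 587*(-13)) = (21 - 3*204)/((-1041 + (174 - 6*(-167) - 6*0)) + 587*(-13)) = (21 - 612)/((-1041 + (174 + 1002 + 0)) - 7631) = -591/((-1041 + 1176) - 7631) = -591/(135 - 7631) = -591/(-7496) = -591*(-1/7496) = 591/7496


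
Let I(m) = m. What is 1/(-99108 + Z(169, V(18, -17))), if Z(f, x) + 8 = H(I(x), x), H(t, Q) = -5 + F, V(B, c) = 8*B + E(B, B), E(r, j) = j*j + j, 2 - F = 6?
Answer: -1/99125 ≈ -1.0088e-5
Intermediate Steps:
F = -4 (F = 2 - 1*6 = 2 - 6 = -4)
E(r, j) = j + j² (E(r, j) = j² + j = j + j²)
V(B, c) = 8*B + B*(1 + B)
H(t, Q) = -9 (H(t, Q) = -5 - 4 = -9)
Z(f, x) = -17 (Z(f, x) = -8 - 9 = -17)
1/(-99108 + Z(169, V(18, -17))) = 1/(-99108 - 17) = 1/(-99125) = -1/99125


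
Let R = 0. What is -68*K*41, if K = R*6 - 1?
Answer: 2788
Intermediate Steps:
K = -1 (K = 0*6 - 1 = 0 - 1 = -1)
-68*K*41 = -68*(-1)*41 = 68*41 = 2788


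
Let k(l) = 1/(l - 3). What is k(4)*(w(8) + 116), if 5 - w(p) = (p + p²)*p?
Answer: -455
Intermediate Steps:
k(l) = 1/(-3 + l)
w(p) = 5 - p*(p + p²) (w(p) = 5 - (p + p²)*p = 5 - p*(p + p²))
k(4)*(w(8) + 116) = ((5 - 1*8² - 1*8³) + 116)/(-3 + 4) = ((5 - 1*64 - 1*512) + 116)/1 = 1*((5 - 64 - 512) + 116) = 1*(-571 + 116) = 1*(-455) = -455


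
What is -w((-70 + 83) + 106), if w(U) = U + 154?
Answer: -273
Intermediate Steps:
w(U) = 154 + U
-w((-70 + 83) + 106) = -(154 + ((-70 + 83) + 106)) = -(154 + (13 + 106)) = -(154 + 119) = -1*273 = -273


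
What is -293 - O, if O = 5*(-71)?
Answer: 62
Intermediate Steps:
O = -355
-293 - O = -293 - 1*(-355) = -293 + 355 = 62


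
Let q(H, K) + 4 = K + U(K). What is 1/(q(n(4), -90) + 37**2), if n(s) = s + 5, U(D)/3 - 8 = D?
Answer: 1/1029 ≈ 0.00097182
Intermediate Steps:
U(D) = 24 + 3*D
n(s) = 5 + s
q(H, K) = 20 + 4*K (q(H, K) = -4 + (K + (24 + 3*K)) = -4 + (24 + 4*K) = 20 + 4*K)
1/(q(n(4), -90) + 37**2) = 1/((20 + 4*(-90)) + 37**2) = 1/((20 - 360) + 1369) = 1/(-340 + 1369) = 1/1029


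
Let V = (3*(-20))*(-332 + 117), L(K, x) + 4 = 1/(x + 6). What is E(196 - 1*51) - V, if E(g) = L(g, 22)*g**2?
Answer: -2694975/28 ≈ -96249.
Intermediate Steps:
L(K, x) = -4 + 1/(6 + x) (L(K, x) = -4 + 1/(x + 6) = -4 + 1/(6 + x))
E(g) = -111*g**2/28 (E(g) = ((-23 - 4*22)/(6 + 22))*g**2 = ((-23 - 88)/28)*g**2 = ((1/28)*(-111))*g**2 = -111*g**2/28)
V = 12900 (V = -60*(-215) = 12900)
E(196 - 1*51) - V = -111*(196 - 1*51)**2/28 - 1*12900 = -111*(196 - 51)**2/28 - 12900 = -111/28*145**2 - 12900 = -111/28*21025 - 12900 = -2333775/28 - 12900 = -2694975/28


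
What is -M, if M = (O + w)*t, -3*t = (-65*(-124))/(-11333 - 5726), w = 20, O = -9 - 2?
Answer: -24180/17059 ≈ -1.4174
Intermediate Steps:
O = -11
t = 8060/51177 (t = -(-65*(-124))/(3*(-11333 - 5726)) = -8060/(3*(-17059)) = -8060*(-1)/(3*17059) = -1/3*(-8060/17059) = 8060/51177 ≈ 0.15749)
M = 24180/17059 (M = (-11 + 20)*(8060/51177) = 9*(8060/51177) = 24180/17059 ≈ 1.4174)
-M = -1*24180/17059 = -24180/17059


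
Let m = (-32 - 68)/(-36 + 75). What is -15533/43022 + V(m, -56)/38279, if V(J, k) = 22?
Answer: -12115127/33608962 ≈ -0.36047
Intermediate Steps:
m = -100/39 ≈ -2.5641
-15533/43022 + V(m, -56)/38279 = -15533/43022 + 22/38279 = -15533*1/43022 + 22*(1/38279) = -317/878 + 22/38279 = -12115127/33608962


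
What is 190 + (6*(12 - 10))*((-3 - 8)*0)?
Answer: 190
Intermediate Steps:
190 + (6*(12 - 10))*((-3 - 8)*0) = 190 + (6*2)*(-11*0) = 190 + 12*0 = 190 + 0 = 190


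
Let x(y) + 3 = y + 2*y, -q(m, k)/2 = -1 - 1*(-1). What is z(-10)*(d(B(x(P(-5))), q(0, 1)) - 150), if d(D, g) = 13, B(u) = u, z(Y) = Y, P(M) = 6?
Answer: 1370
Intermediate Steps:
q(m, k) = 0 (q(m, k) = -2*(-1 - 1*(-1)) = -2*(-1 + 1) = -2*0 = 0)
x(y) = -3 + 3*y (x(y) = -3 + (y + 2*y) = -3 + 3*y)
z(-10)*(d(B(x(P(-5))), q(0, 1)) - 150) = -10*(13 - 150) = -10*(-137) = 1370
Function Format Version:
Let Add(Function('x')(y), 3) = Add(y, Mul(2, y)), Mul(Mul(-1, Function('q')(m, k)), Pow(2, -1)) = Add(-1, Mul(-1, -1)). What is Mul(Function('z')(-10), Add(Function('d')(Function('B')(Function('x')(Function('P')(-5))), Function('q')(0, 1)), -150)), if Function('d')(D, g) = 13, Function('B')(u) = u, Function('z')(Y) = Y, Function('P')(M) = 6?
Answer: 1370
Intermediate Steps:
Function('q')(m, k) = 0 (Function('q')(m, k) = Mul(-2, Add(-1, Mul(-1, -1))) = Mul(-2, Add(-1, 1)) = Mul(-2, 0) = 0)
Function('x')(y) = Add(-3, Mul(3, y)) (Function('x')(y) = Add(-3, Add(y, Mul(2, y))) = Add(-3, Mul(3, y)))
Mul(Function('z')(-10), Add(Function('d')(Function('B')(Function('x')(Function('P')(-5))), Function('q')(0, 1)), -150)) = Mul(-10, Add(13, -150)) = Mul(-10, -137) = 1370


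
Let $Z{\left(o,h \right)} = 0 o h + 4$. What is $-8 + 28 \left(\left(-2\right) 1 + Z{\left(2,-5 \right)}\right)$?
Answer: $48$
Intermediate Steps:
$Z{\left(o,h \right)} = 4$ ($Z{\left(o,h \right)} = 0 h + 4 = 0 + 4 = 4$)
$-8 + 28 \left(\left(-2\right) 1 + Z{\left(2,-5 \right)}\right) = -8 + 28 \left(\left(-2\right) 1 + 4\right) = -8 + 28 \left(-2 + 4\right) = -8 + 28 \cdot 2 = -8 + 56 = 48$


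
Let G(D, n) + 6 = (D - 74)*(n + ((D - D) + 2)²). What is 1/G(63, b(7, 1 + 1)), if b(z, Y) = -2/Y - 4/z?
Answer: -7/229 ≈ -0.030568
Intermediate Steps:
b(z, Y) = -4/z - 2/Y
G(D, n) = -6 + (-74 + D)*(4 + n) (G(D, n) = -6 + (D - 74)*(n + ((D - D) + 2)²) = -6 + (-74 + D)*(n + (0 + 2)²) = -6 + (-74 + D)*(n + 2²) = -6 + (-74 + D)*(n + 4) = -6 + (-74 + D)*(4 + n))
1/G(63, b(7, 1 + 1)) = 1/(-302 - 74*(-4/7 - 2/(1 + 1)) + 4*63 + 63*(-4/7 - 2/(1 + 1))) = 1/(-302 - 74*(-4*⅐ - 2/2) + 252 + 63*(-4*⅐ - 2/2)) = 1/(-302 - 74*(-4/7 - 2*½) + 252 + 63*(-4/7 - 2*½)) = 1/(-302 - 74*(-4/7 - 1) + 252 + 63*(-4/7 - 1)) = 1/(-302 - 74*(-11/7) + 252 + 63*(-11/7)) = 1/(-302 + 814/7 + 252 - 99) = 1/(-229/7) = -7/229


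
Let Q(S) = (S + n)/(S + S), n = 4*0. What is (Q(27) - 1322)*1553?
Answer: -4104579/2 ≈ -2.0523e+6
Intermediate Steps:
n = 0
Q(S) = 1/2 (Q(S) = (S + 0)/(S + S) = S/((2*S)) = S*(1/(2*S)) = 1/2)
(Q(27) - 1322)*1553 = (1/2 - 1322)*1553 = -2643/2*1553 = -4104579/2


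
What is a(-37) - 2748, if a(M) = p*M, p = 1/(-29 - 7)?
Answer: -98891/36 ≈ -2747.0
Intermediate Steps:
p = -1/36 (p = 1/(-36) = -1/36 ≈ -0.027778)
a(M) = -M/36
a(-37) - 2748 = -1/36*(-37) - 2748 = 37/36 - 2748 = -98891/36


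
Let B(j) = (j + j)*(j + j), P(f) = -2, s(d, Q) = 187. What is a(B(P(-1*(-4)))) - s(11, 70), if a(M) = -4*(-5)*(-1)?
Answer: -207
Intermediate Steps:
B(j) = 4*j² (B(j) = (2*j)*(2*j) = 4*j²)
a(M) = -20 (a(M) = 20*(-1) = -20)
a(B(P(-1*(-4)))) - s(11, 70) = -20 - 1*187 = -20 - 187 = -207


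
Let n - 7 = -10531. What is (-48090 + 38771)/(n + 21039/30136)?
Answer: 280837384/317130225 ≈ 0.88556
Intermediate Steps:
n = -10524 (n = 7 - 10531 = -10524)
(-48090 + 38771)/(n + 21039/30136) = (-48090 + 38771)/(-10524 + 21039/30136) = -9319/(-10524 + 21039*(1/30136)) = -9319/(-10524 + 21039/30136) = -9319/(-317130225/30136) = -9319*(-30136/317130225) = 280837384/317130225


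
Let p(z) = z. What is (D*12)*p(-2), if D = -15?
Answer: 360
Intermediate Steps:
(D*12)*p(-2) = -15*12*(-2) = -180*(-2) = 360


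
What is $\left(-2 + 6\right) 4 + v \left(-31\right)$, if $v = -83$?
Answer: $2589$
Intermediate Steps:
$\left(-2 + 6\right) 4 + v \left(-31\right) = \left(-2 + 6\right) 4 - -2573 = 4 \cdot 4 + 2573 = 16 + 2573 = 2589$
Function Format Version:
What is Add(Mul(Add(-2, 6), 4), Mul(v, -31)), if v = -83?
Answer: 2589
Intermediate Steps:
Add(Mul(Add(-2, 6), 4), Mul(v, -31)) = Add(Mul(Add(-2, 6), 4), Mul(-83, -31)) = Add(Mul(4, 4), 2573) = Add(16, 2573) = 2589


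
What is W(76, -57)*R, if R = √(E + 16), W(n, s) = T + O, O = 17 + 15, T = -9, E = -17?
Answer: 23*I ≈ 23.0*I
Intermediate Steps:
O = 32
W(n, s) = 23 (W(n, s) = -9 + 32 = 23)
R = I (R = √(-17 + 16) = √(-1) = I ≈ 1.0*I)
W(76, -57)*R = 23*I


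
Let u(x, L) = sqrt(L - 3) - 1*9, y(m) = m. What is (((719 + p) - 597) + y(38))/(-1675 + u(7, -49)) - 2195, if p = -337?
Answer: -1556129998/708977 + 177*I*sqrt(13)/1417954 ≈ -2194.9 + 0.00045007*I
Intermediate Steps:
u(x, L) = -9 + sqrt(-3 + L) (u(x, L) = sqrt(-3 + L) - 9 = -9 + sqrt(-3 + L))
(((719 + p) - 597) + y(38))/(-1675 + u(7, -49)) - 2195 = (((719 - 337) - 597) + 38)/(-1675 + (-9 + sqrt(-3 - 49))) - 2195 = ((382 - 597) + 38)/(-1675 + (-9 + sqrt(-52))) - 2195 = (-215 + 38)/(-1675 + (-9 + 2*I*sqrt(13))) - 2195 = -177/(-1684 + 2*I*sqrt(13)) - 2195 = -2195 - 177/(-1684 + 2*I*sqrt(13))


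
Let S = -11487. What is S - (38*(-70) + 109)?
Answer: -8936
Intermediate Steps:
S - (38*(-70) + 109) = -11487 - (38*(-70) + 109) = -11487 - (-2660 + 109) = -11487 - 1*(-2551) = -11487 + 2551 = -8936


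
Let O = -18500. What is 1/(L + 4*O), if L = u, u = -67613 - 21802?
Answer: -1/163415 ≈ -6.1194e-6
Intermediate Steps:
u = -89415
L = -89415
1/(L + 4*O) = 1/(-89415 + 4*(-18500)) = 1/(-89415 - 74000) = 1/(-163415) = -1/163415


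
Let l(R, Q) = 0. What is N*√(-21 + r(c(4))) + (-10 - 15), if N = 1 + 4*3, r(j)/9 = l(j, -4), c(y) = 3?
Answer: -25 + 13*I*√21 ≈ -25.0 + 59.573*I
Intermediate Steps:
r(j) = 0 (r(j) = 9*0 = 0)
N = 13 (N = 1 + 12 = 13)
N*√(-21 + r(c(4))) + (-10 - 15) = 13*√(-21 + 0) + (-10 - 15) = 13*√(-21) - 25 = 13*(I*√21) - 25 = 13*I*√21 - 25 = -25 + 13*I*√21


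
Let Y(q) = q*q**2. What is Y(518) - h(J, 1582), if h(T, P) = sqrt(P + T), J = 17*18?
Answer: 138991832 - 4*sqrt(118) ≈ 1.3899e+8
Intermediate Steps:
J = 306
Y(q) = q**3
Y(518) - h(J, 1582) = 518**3 - sqrt(1582 + 306) = 138991832 - sqrt(1888) = 138991832 - 4*sqrt(118)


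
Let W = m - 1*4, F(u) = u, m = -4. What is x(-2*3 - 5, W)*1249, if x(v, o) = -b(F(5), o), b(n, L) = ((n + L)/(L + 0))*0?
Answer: 0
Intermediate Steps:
W = -8 (W = -4 - 1*4 = -4 - 4 = -8)
b(n, L) = 0 (b(n, L) = ((L + n)/L)*0 = 0)
x(v, o) = 0 (x(v, o) = -1*0 = 0)
x(-2*3 - 5, W)*1249 = 0*1249 = 0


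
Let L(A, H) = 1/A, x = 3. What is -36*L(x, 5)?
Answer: -12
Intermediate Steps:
-36*L(x, 5) = -36/3 = -36*1/3 = -12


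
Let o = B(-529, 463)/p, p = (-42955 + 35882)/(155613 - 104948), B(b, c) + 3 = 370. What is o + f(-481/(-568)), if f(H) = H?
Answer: -10558021127/4017464 ≈ -2628.0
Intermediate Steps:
B(b, c) = 367 (B(b, c) = -3 + 370 = 367)
p = -7073/50665 ≈ -0.13960
o = -18594055/7073 (o = 367/(-7073/50665) = 367*(-50665/7073) = -18594055/7073 ≈ -2628.9)
o + f(-481/(-568)) = -18594055/7073 - 481/(-568) = -18594055/7073 - 481*(-1/568) = -18594055/7073 + 481/568 = -10558021127/4017464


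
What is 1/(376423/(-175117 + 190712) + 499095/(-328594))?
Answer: 5124423430/115906952737 ≈ 0.044212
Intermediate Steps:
1/(376423/(-175117 + 190712) + 499095/(-328594)) = 1/(376423/15595 + 499095*(-1/328594)) = 1/(376423*(1/15595) - 499095/328594) = 1/(376423/15595 - 499095/328594) = 1/(115906952737/5124423430) = 5124423430/115906952737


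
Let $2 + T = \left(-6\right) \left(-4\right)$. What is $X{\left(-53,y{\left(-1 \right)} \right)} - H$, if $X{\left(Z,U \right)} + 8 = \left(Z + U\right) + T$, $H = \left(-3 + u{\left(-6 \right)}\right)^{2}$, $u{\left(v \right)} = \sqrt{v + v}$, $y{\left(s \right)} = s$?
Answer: $-37 + 12 i \sqrt{3} \approx -37.0 + 20.785 i$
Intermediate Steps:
$u{\left(v \right)} = \sqrt{2} \sqrt{v}$ ($u{\left(v \right)} = \sqrt{2 v} = \sqrt{2} \sqrt{v}$)
$H = \left(-3 + 2 i \sqrt{3}\right)^{2}$ ($H = \left(-3 + \sqrt{2} \sqrt{-6}\right)^{2} = \left(-3 + \sqrt{2} i \sqrt{6}\right)^{2} = \left(-3 + 2 i \sqrt{3}\right)^{2} \approx -3.0 - 20.785 i$)
$T = 22$ ($T = -2 - -24 = -2 + 24 = 22$)
$X{\left(Z,U \right)} = 14 + U + Z$ ($X{\left(Z,U \right)} = -8 + \left(\left(Z + U\right) + 22\right) = -8 + \left(\left(U + Z\right) + 22\right) = -8 + \left(22 + U + Z\right) = 14 + U + Z$)
$X{\left(-53,y{\left(-1 \right)} \right)} - H = \left(14 - 1 - 53\right) - \left(3 - 2 i \sqrt{3}\right)^{2} = -40 - \left(3 - 2 i \sqrt{3}\right)^{2}$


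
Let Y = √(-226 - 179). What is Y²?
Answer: -405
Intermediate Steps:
Y = 9*I*√5 (Y = √(-405) = 9*I*√5 ≈ 20.125*I)
Y² = (9*I*√5)² = -405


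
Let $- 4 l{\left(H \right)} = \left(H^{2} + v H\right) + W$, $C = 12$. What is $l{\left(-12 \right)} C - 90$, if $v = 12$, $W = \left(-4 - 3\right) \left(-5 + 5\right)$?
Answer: $-90$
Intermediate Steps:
$W = 0$ ($W = \left(-7\right) 0 = 0$)
$l{\left(H \right)} = - 3 H - \frac{H^{2}}{4}$ ($l{\left(H \right)} = - \frac{\left(H^{2} + 12 H\right) + 0}{4} = - \frac{H^{2} + 12 H}{4} = - 3 H - \frac{H^{2}}{4}$)
$l{\left(-12 \right)} C - 90 = \frac{1}{4} \left(-12\right) \left(-12 - -12\right) 12 - 90 = \frac{1}{4} \left(-12\right) \left(-12 + 12\right) 12 - 90 = \frac{1}{4} \left(-12\right) 0 \cdot 12 - 90 = 0 \cdot 12 - 90 = 0 - 90 = -90$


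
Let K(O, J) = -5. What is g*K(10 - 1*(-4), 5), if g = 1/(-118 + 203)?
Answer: -1/17 ≈ -0.058824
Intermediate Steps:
g = 1/85 ≈ 0.011765
g*K(10 - 1*(-4), 5) = (1/85)*(-5) = -1/17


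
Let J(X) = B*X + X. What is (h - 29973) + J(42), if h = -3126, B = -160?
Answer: -39777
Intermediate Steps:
J(X) = -159*X (J(X) = -160*X + X = -159*X)
(h - 29973) + J(42) = (-3126 - 29973) - 159*42 = -33099 - 6678 = -39777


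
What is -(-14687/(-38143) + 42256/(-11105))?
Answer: 1448671473/423578015 ≈ 3.4201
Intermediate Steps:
-(-14687/(-38143) + 42256/(-11105)) = -(-14687*(-1/38143) + 42256*(-1/11105)) = -(14687/38143 - 42256/11105) = -1*(-1448671473/423578015) = 1448671473/423578015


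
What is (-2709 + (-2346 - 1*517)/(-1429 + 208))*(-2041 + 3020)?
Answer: -294129514/111 ≈ -2.6498e+6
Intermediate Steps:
(-2709 + (-2346 - 1*517)/(-1429 + 208))*(-2041 + 3020) = (-2709 + (-2346 - 517)/(-1221))*979 = (-2709 - 2863*(-1/1221))*979 = (-2709 + 2863/1221)*979 = -3304826/1221*979 = -294129514/111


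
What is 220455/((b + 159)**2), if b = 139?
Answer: 220455/88804 ≈ 2.4825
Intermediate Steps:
220455/((b + 159)**2) = 220455/((139 + 159)**2) = 220455/(298**2) = 220455/88804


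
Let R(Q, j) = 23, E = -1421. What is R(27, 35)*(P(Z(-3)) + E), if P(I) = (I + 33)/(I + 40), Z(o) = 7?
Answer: -1535181/47 ≈ -32663.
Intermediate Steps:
P(I) = (33 + I)/(40 + I)
R(27, 35)*(P(Z(-3)) + E) = 23*((33 + 7)/(40 + 7) - 1421) = 23*(40/47 - 1421) = 23*(-66747/47) = -1535181/47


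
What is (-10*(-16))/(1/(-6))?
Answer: -960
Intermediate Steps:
(-10*(-16))/(1/(-6)) = 160/(-1/6) = 160*(-6) = -960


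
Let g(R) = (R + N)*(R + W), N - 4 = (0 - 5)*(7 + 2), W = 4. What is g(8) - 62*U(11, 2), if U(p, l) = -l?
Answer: -272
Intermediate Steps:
N = -41 (N = 4 + (0 - 5)*(7 + 2) = 4 - 5*9 = 4 - 45 = -41)
g(R) = (-41 + R)*(4 + R) (g(R) = (R - 41)*(R + 4) = (-41 + R)*(4 + R))
g(8) - 62*U(11, 2) = (-164 + 8² - 37*8) - (-62)*2 = (-164 + 64 - 296) - 62*(-2) = -396 + 124 = -272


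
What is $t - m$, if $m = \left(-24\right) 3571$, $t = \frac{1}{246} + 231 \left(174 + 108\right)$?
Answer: $\frac{37108117}{246} \approx 1.5085 \cdot 10^{5}$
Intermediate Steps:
$t = \frac{16024933}{246}$ ($t = \frac{1}{246} + 231 \cdot 282 = \frac{1}{246} + 65142 = \frac{16024933}{246} \approx 65142.0$)
$m = -85704$
$t - m = \frac{16024933}{246} - -85704 = \frac{16024933}{246} + 85704 = \frac{37108117}{246}$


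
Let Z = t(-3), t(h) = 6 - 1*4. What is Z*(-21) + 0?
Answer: -42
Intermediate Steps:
t(h) = 2 (t(h) = 6 - 4 = 2)
Z = 2
Z*(-21) + 0 = 2*(-21) + 0 = -42 + 0 = -42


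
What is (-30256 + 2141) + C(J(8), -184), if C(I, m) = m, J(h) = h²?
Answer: -28299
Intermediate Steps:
(-30256 + 2141) + C(J(8), -184) = (-30256 + 2141) - 184 = -28115 - 184 = -28299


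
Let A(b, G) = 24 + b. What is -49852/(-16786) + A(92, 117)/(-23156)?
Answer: 1870821/631001 ≈ 2.9648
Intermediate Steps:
-49852/(-16786) + A(92, 117)/(-23156) = -49852/(-16786) + (24 + 92)/(-23156) = -49852*(-1/16786) + 116*(-1/23156) = 2266/763 - 29/5789 = 1870821/631001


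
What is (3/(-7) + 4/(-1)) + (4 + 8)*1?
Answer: 53/7 ≈ 7.5714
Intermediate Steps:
(3/(-7) + 4/(-1)) + (4 + 8)*1 = (3*(-⅐) + 4*(-1)) + 12*1 = (-3/7 - 4) + 12 = -31/7 + 12 = 53/7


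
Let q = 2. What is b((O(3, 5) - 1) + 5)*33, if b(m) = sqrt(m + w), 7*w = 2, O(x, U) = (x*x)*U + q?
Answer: 33*sqrt(2513)/7 ≈ 236.33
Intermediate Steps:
O(x, U) = 2 + U*x**2 (O(x, U) = (x*x)*U + 2 = x**2*U + 2 = U*x**2 + 2 = 2 + U*x**2)
w = 2/7 (w = (1/7)*2 = 2/7 ≈ 0.28571)
b(m) = sqrt(2/7 + m) (b(m) = sqrt(m + 2/7) = sqrt(2/7 + m))
b((O(3, 5) - 1) + 5)*33 = (sqrt(14 + 49*(((2 + 5*3**2) - 1) + 5))/7)*33 = (sqrt(14 + 49*(((2 + 5*9) - 1) + 5))/7)*33 = (sqrt(14 + 49*(((2 + 45) - 1) + 5))/7)*33 = (sqrt(14 + 49*((47 - 1) + 5))/7)*33 = (sqrt(14 + 49*(46 + 5))/7)*33 = (sqrt(14 + 49*51)/7)*33 = (sqrt(14 + 2499)/7)*33 = (sqrt(2513)/7)*33 = 33*sqrt(2513)/7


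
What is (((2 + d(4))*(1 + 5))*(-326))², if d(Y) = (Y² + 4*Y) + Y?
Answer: 5524651584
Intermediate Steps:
d(Y) = Y² + 5*Y
(((2 + d(4))*(1 + 5))*(-326))² = (((2 + 4*(5 + 4))*(1 + 5))*(-326))² = (((2 + 4*9)*6)*(-326))² = (((2 + 36)*6)*(-326))² = ((38*6)*(-326))² = (228*(-326))² = (-74328)² = 5524651584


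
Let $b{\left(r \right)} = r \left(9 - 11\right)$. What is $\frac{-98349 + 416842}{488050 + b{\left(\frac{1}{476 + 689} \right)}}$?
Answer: $\frac{53006335}{81225464} \approx 0.65258$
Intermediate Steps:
$b{\left(r \right)} = - 2 r$ ($b{\left(r \right)} = r \left(9 - 11\right) = r \left(-2\right) = - 2 r$)
$\frac{-98349 + 416842}{488050 + b{\left(\frac{1}{476 + 689} \right)}} = \frac{-98349 + 416842}{488050 - \frac{2}{476 + 689}} = \frac{318493}{488050 - \frac{2}{1165}} = \frac{318493}{\frac{568578248}{1165}} = 318493 \cdot \frac{1165}{568578248} = \frac{53006335}{81225464}$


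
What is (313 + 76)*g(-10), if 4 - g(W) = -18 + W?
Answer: 12448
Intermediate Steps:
g(W) = 22 - W (g(W) = 4 - (-18 + W) = 4 + (18 - W) = 22 - W)
(313 + 76)*g(-10) = (313 + 76)*(22 - 1*(-10)) = 389*(22 + 10) = 389*32 = 12448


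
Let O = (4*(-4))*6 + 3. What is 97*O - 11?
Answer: -9032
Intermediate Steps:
O = -93 (O = -16*6 + 3 = -96 + 3 = -93)
97*O - 11 = 97*(-93) - 11 = -9021 - 11 = -9032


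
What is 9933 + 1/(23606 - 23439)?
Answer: 1658812/167 ≈ 9933.0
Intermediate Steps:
9933 + 1/(23606 - 23439) = 9933 + 1/167 = 1658812/167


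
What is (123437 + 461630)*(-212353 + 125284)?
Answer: -50941198623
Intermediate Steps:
(123437 + 461630)*(-212353 + 125284) = 585067*(-87069) = -50941198623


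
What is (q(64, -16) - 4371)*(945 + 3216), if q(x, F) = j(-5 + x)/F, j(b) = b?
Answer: -291249195/16 ≈ -1.8203e+7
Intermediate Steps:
q(x, F) = (-5 + x)/F
(q(64, -16) - 4371)*(945 + 3216) = ((-5 + 64)/(-16) - 4371)*(945 + 3216) = (-1/16*59 - 4371)*4161 = (-59/16 - 4371)*4161 = -69995/16*4161 = -291249195/16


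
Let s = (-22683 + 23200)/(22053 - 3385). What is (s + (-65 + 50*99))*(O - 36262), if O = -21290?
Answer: -1312094912436/4667 ≈ -2.8114e+8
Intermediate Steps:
s = 517/18668 ≈ 0.027694
(s + (-65 + 50*99))*(O - 36262) = (517/18668 + (-65 + 50*99))*(-21290 - 36262) = (517/18668 + (-65 + 4950))*(-57552) = (517/18668 + 4885)*(-57552) = (91193697/18668)*(-57552) = -1312094912436/4667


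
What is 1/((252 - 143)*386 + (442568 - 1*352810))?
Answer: 1/131832 ≈ 7.5854e-6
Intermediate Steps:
1/((252 - 143)*386 + (442568 - 1*352810)) = 1/(109*386 + (442568 - 352810)) = 1/(42074 + 89758) = 1/131832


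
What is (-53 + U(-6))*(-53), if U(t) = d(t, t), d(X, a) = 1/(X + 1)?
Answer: 14098/5 ≈ 2819.6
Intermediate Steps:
d(X, a) = 1/(1 + X)
U(t) = 1/(1 + t)
(-53 + U(-6))*(-53) = (-53 + 1/(1 - 6))*(-53) = (-53 + 1/(-5))*(-53) = (-53 - ⅕)*(-53) = -266/5*(-53) = 14098/5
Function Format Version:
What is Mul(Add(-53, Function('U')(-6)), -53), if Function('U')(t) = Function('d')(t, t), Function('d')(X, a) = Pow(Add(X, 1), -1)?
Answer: Rational(14098, 5) ≈ 2819.6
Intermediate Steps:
Function('d')(X, a) = Pow(Add(1, X), -1)
Function('U')(t) = Pow(Add(1, t), -1)
Mul(Add(-53, Function('U')(-6)), -53) = Mul(Add(-53, Pow(Add(1, -6), -1)), -53) = Mul(Add(-53, Pow(-5, -1)), -53) = Mul(Add(-53, Rational(-1, 5)), -53) = Mul(Rational(-266, 5), -53) = Rational(14098, 5)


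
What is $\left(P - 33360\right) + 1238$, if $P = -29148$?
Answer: $-61270$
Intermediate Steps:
$\left(P - 33360\right) + 1238 = \left(-29148 - 33360\right) + 1238 = -62508 + 1238 = -61270$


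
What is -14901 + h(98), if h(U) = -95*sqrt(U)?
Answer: -14901 - 665*sqrt(2) ≈ -15841.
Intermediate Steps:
-14901 + h(98) = -14901 - 665*sqrt(2)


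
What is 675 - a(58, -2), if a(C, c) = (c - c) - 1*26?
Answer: 701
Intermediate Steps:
a(C, c) = -26 (a(C, c) = 0 - 26 = -26)
675 - a(58, -2) = 675 - 1*(-26) = 675 + 26 = 701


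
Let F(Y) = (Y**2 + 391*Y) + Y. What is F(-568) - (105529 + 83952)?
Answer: -89513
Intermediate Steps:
F(Y) = Y**2 + 392*Y
F(-568) - (105529 + 83952) = -568*(392 - 568) - (105529 + 83952) = -568*(-176) - 1*189481 = 99968 - 189481 = -89513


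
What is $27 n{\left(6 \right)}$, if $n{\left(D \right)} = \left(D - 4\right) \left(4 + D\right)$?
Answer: $540$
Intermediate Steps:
$n{\left(D \right)} = \left(-4 + D\right) \left(4 + D\right)$
$27 n{\left(6 \right)} = 27 \left(-16 + 6^{2}\right) = 27 \left(-16 + 36\right) = 27 \cdot 20 = 540$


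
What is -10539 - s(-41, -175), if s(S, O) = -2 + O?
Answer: -10362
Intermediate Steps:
-10539 - s(-41, -175) = -10539 - (-2 - 175) = -10539 - 1*(-177) = -10539 + 177 = -10362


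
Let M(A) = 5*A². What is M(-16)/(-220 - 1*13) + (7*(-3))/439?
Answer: -566813/102287 ≈ -5.5414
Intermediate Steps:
M(-16)/(-220 - 1*13) + (7*(-3))/439 = (5*(-16)²)/(-220 - 1*13) + (7*(-3))/439 = (5*256)/(-220 - 13) - 21*1/439 = 1280/(-233) - 21/439 = 1280*(-1/233) - 21/439 = -1280/233 - 21/439 = -566813/102287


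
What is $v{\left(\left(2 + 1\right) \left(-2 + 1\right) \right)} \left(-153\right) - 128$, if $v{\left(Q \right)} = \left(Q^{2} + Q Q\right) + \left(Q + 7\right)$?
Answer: $-3494$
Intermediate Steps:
$v{\left(Q \right)} = 7 + Q + 2 Q^{2}$ ($v{\left(Q \right)} = \left(Q^{2} + Q^{2}\right) + \left(7 + Q\right) = 2 Q^{2} + \left(7 + Q\right) = 7 + Q + 2 Q^{2}$)
$v{\left(\left(2 + 1\right) \left(-2 + 1\right) \right)} \left(-153\right) - 128 = \left(7 + \left(2 + 1\right) \left(-2 + 1\right) + 2 \left(\left(2 + 1\right) \left(-2 + 1\right)\right)^{2}\right) \left(-153\right) - 128 = \left(7 + 3 \left(-1\right) + 2 \left(3 \left(-1\right)\right)^{2}\right) \left(-153\right) - 128 = \left(7 - 3 + 2 \left(-3\right)^{2}\right) \left(-153\right) - 128 = \left(7 - 3 + 2 \cdot 9\right) \left(-153\right) - 128 = \left(7 - 3 + 18\right) \left(-153\right) - 128 = 22 \left(-153\right) - 128 = -3366 - 128 = -3494$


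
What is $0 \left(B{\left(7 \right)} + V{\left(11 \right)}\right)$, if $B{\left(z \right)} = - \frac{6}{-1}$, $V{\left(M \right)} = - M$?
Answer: $0$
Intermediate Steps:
$B{\left(z \right)} = 6$ ($B{\left(z \right)} = \left(-6\right) \left(-1\right) = 6$)
$0 \left(B{\left(7 \right)} + V{\left(11 \right)}\right) = 0 \left(6 - 11\right) = 0 \left(-5\right) = 0$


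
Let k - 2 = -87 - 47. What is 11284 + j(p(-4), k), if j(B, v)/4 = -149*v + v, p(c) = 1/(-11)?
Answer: 89428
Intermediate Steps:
p(c) = -1/11
k = -132 (k = 2 + (-87 - 47) = 2 - 134 = -132)
j(B, v) = -592*v (j(B, v) = 4*(-149*v + v) = 4*(-148*v) = -592*v)
11284 + j(p(-4), k) = 11284 - 592*(-132) = 11284 + 78144 = 89428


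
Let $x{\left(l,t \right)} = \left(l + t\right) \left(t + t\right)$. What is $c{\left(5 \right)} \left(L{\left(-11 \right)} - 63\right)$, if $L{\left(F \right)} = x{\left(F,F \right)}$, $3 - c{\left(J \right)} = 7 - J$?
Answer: $421$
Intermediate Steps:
$c{\left(J \right)} = -4 + J$ ($c{\left(J \right)} = 3 - \left(7 - J\right) = 3 + \left(-7 + J\right) = -4 + J$)
$x{\left(l,t \right)} = 2 t \left(l + t\right)$ ($x{\left(l,t \right)} = \left(l + t\right) 2 t = 2 t \left(l + t\right)$)
$L{\left(F \right)} = 4 F^{2}$ ($L{\left(F \right)} = 2 F \left(F + F\right) = 2 F 2 F = 4 F^{2}$)
$c{\left(5 \right)} \left(L{\left(-11 \right)} - 63\right) = \left(-4 + 5\right) \left(4 \left(-11\right)^{2} - 63\right) = 1 \left(4 \cdot 121 - 63\right) = 1 \left(484 - 63\right) = 1 \cdot 421 = 421$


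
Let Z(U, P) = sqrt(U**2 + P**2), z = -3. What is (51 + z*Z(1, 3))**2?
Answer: 2691 - 306*sqrt(10) ≈ 1723.3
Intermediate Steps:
Z(U, P) = sqrt(P**2 + U**2)
(51 + z*Z(1, 3))**2 = (51 - 3*sqrt(3**2 + 1**2))**2 = (51 - 3*sqrt(9 + 1))**2 = (51 - 3*sqrt(10))**2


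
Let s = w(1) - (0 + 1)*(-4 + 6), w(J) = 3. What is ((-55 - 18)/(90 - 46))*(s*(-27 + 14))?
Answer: 949/44 ≈ 21.568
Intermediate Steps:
s = 1 (s = 3 - (0 + 1)*(-4 + 6) = 3 - 2 = 1)
((-55 - 18)/(90 - 46))*(s*(-27 + 14)) = ((-55 - 18)/(90 - 46))*(1*(-27 + 14)) = (-73/44)*(1*(-13)) = -73*1/44*(-13) = -73/44*(-13) = 949/44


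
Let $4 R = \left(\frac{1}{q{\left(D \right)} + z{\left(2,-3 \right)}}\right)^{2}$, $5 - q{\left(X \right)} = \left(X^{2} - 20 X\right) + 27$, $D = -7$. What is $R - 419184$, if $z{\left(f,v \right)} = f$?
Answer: $- \frac{73241505215}{174724} \approx -4.1918 \cdot 10^{5}$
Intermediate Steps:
$q{\left(X \right)} = -22 - X^{2} + 20 X$ ($q{\left(X \right)} = 5 - \left(\left(X^{2} - 20 X\right) + 27\right) = 5 - \left(27 + X^{2} - 20 X\right) = -22 - X^{2} + 20 X$)
$R = \frac{1}{174724}$ ($R = \frac{\left(\frac{1}{\left(-22 - \left(-7\right)^{2} + 20 \left(-7\right)\right) + 2}\right)^{2}}{4} = \frac{\left(\frac{1}{\left(-22 - 49 - 140\right) + 2}\right)^{2}}{4} = \frac{\left(\frac{1}{-211 + 2}\right)^{2}}{4} = \frac{\left(\frac{1}{-209}\right)^{2}}{4} = \frac{\left(- \frac{1}{209}\right)^{2}}{4} = \frac{1}{4} \cdot \frac{1}{43681} = \frac{1}{174724} \approx 5.7233 \cdot 10^{-6}$)
$R - 419184 = \frac{1}{174724} - 419184 = - \frac{73241505215}{174724}$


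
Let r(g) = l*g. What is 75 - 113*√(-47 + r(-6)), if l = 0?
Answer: 75 - 113*I*√47 ≈ 75.0 - 774.69*I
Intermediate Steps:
r(g) = 0 (r(g) = 0*g = 0)
75 - 113*√(-47 + r(-6)) = 75 - 113*√(-47 + 0) = 75 - 113*I*√47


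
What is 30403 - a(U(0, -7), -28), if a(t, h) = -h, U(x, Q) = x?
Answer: 30375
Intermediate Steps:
30403 - a(U(0, -7), -28) = 30403 - (-1)*(-28) = 30403 - 1*28 = 30403 - 28 = 30375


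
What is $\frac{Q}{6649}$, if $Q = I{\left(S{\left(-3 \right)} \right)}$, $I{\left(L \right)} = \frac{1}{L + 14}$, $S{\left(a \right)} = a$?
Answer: $\frac{1}{73139} \approx 1.3673 \cdot 10^{-5}$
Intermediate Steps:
$I{\left(L \right)} = \frac{1}{14 + L}$
$Q = \frac{1}{11}$ ($Q = \frac{1}{14 - 3} = \frac{1}{11} \approx 0.090909$)
$\frac{Q}{6649} = \frac{1}{11 \cdot 6649} = \frac{1}{11} \cdot \frac{1}{6649} = \frac{1}{73139}$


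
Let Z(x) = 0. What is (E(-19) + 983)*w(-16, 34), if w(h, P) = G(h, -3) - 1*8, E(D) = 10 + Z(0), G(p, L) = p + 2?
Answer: -21846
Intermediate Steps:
G(p, L) = 2 + p
E(D) = 10 (E(D) = 10 + 0 = 10)
w(h, P) = -6 + h (w(h, P) = (2 + h) - 1*8 = (2 + h) - 8 = -6 + h)
(E(-19) + 983)*w(-16, 34) = (10 + 983)*(-6 - 16) = 993*(-22) = -21846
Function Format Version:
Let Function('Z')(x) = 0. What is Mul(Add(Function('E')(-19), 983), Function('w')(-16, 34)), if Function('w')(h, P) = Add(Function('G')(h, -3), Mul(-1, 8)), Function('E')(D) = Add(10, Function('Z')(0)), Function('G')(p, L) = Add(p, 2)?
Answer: -21846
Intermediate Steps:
Function('G')(p, L) = Add(2, p)
Function('E')(D) = 10 (Function('E')(D) = Add(10, 0) = 10)
Function('w')(h, P) = Add(-6, h) (Function('w')(h, P) = Add(Add(2, h), Mul(-1, 8)) = Add(Add(2, h), -8) = Add(-6, h))
Mul(Add(Function('E')(-19), 983), Function('w')(-16, 34)) = Mul(Add(10, 983), Add(-6, -16)) = Mul(993, -22) = -21846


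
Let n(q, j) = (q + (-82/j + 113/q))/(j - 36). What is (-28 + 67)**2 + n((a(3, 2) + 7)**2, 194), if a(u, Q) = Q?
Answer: 1888822583/1241406 ≈ 1521.5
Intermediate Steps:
n(q, j) = (q - 82/j + 113/q)/(-36 + j)
(-28 + 67)**2 + n((a(3, 2) + 7)**2, 194) = (-28 + 67)**2 + (-82*(2 + 7)**2 + 113*194 + 194*((2 + 7)**2)**2)/(194*((2 + 7)**2)*(-36 + 194)) = 39**2 + (1/194)*(-82*9**2 + 21922 + 194*(9**2)**2)/(9**2*158) = 1521 + (1/194)*(1/158)*(-82*81 + 21922 + 194*81**2)/81 = 1521 + (1/194)*(1/81)*(1/158)*(-6642 + 21922 + 194*6561) = 1521 + (1/194)*(1/81)*(1/158)*(-6642 + 21922 + 1272834) = 1521 + (1/194)*(1/81)*(1/158)*1288114 = 1521 + 644057/1241406 = 1888822583/1241406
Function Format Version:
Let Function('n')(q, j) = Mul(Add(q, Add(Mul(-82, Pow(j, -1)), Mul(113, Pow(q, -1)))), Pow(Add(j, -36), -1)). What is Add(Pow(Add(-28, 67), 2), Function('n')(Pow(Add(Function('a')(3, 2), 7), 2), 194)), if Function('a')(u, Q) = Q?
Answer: Rational(1888822583, 1241406) ≈ 1521.5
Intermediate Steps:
Function('n')(q, j) = Mul(Pow(Add(-36, j), -1), Add(q, Mul(-82, Pow(j, -1)), Mul(113, Pow(q, -1)))) (Function('n')(q, j) = Mul(Add(q, Mul(-82, Pow(j, -1)), Mul(113, Pow(q, -1))), Pow(Add(-36, j), -1)) = Mul(Pow(Add(-36, j), -1), Add(q, Mul(-82, Pow(j, -1)), Mul(113, Pow(q, -1)))))
Add(Pow(Add(-28, 67), 2), Function('n')(Pow(Add(Function('a')(3, 2), 7), 2), 194)) = Add(Pow(Add(-28, 67), 2), Mul(Pow(194, -1), Pow(Pow(Add(2, 7), 2), -1), Pow(Add(-36, 194), -1), Add(Mul(-82, Pow(Add(2, 7), 2)), Mul(113, 194), Mul(194, Pow(Pow(Add(2, 7), 2), 2))))) = Add(Pow(39, 2), Mul(Rational(1, 194), Pow(Pow(9, 2), -1), Pow(158, -1), Add(Mul(-82, Pow(9, 2)), 21922, Mul(194, Pow(Pow(9, 2), 2))))) = Add(1521, Mul(Rational(1, 194), Pow(81, -1), Rational(1, 158), Add(Mul(-82, 81), 21922, Mul(194, Pow(81, 2))))) = Add(1521, Mul(Rational(1, 194), Rational(1, 81), Rational(1, 158), Add(-6642, 21922, Mul(194, 6561)))) = Add(1521, Mul(Rational(1, 194), Rational(1, 81), Rational(1, 158), Add(-6642, 21922, 1272834))) = Add(1521, Mul(Rational(1, 194), Rational(1, 81), Rational(1, 158), 1288114)) = Add(1521, Rational(644057, 1241406)) = Rational(1888822583, 1241406)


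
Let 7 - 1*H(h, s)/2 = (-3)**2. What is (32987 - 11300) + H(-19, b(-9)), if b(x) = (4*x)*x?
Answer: 21683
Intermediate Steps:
b(x) = 4*x**2
H(h, s) = -4 (H(h, s) = 14 - 2*(-3)**2 = 14 - 2*9 = 14 - 18 = -4)
(32987 - 11300) + H(-19, b(-9)) = (32987 - 11300) - 4 = 21687 - 4 = 21683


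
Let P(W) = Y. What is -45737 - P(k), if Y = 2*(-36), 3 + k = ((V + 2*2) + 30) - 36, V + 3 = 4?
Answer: -45665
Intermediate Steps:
V = 1 (V = -3 + 4 = 1)
k = -4 (k = -3 + (((1 + 2*2) + 30) - 36) = -3 + (((1 + 4) + 30) - 36) = -3 + ((5 + 30) - 36) = -3 + (35 - 36) = -3 - 1 = -4)
Y = -72
P(W) = -72
-45737 - P(k) = -45737 - 1*(-72) = -45737 + 72 = -45665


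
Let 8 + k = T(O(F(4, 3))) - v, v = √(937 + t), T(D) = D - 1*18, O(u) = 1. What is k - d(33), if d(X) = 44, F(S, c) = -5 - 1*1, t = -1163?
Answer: -69 - I*√226 ≈ -69.0 - 15.033*I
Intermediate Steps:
F(S, c) = -6 (F(S, c) = -5 - 1 = -6)
T(D) = -18 + D (T(D) = D - 18 = -18 + D)
v = I*√226 (v = √(937 - 1163) = √(-226) = I*√226 ≈ 15.033*I)
k = -25 - I*√226 (k = -8 + ((-18 + 1) - I*√226) = -8 + (-17 - I*√226) = -25 - I*√226 ≈ -25.0 - 15.033*I)
k - d(33) = (-25 - I*√226) - 1*44 = (-25 - I*√226) - 44 = -69 - I*√226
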